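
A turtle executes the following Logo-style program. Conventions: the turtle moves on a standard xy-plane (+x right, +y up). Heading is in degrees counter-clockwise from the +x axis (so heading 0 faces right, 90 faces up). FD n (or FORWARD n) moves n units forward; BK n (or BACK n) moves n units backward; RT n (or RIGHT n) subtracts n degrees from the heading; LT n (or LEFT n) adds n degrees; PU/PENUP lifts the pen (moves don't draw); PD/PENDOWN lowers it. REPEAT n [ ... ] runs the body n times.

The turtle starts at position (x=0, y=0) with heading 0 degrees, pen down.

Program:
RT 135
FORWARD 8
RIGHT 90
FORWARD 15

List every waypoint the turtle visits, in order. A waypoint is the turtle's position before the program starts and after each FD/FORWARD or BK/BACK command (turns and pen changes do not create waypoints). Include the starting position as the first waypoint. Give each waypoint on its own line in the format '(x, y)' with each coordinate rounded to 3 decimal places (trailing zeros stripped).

Answer: (0, 0)
(-5.657, -5.657)
(-16.263, 4.95)

Derivation:
Executing turtle program step by step:
Start: pos=(0,0), heading=0, pen down
RT 135: heading 0 -> 225
FD 8: (0,0) -> (-5.657,-5.657) [heading=225, draw]
RT 90: heading 225 -> 135
FD 15: (-5.657,-5.657) -> (-16.263,4.95) [heading=135, draw]
Final: pos=(-16.263,4.95), heading=135, 2 segment(s) drawn
Waypoints (3 total):
(0, 0)
(-5.657, -5.657)
(-16.263, 4.95)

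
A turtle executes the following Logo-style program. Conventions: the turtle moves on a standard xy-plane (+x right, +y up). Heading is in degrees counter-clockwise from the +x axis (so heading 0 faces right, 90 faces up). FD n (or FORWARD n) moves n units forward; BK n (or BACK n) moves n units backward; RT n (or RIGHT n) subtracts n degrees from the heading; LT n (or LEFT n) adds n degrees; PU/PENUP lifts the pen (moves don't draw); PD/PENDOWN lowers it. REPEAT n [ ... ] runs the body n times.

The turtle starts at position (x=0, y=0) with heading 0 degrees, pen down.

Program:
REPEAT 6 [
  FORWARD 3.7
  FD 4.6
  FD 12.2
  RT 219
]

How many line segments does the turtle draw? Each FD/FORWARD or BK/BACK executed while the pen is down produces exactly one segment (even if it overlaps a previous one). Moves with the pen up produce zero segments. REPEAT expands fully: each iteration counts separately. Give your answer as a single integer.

Executing turtle program step by step:
Start: pos=(0,0), heading=0, pen down
REPEAT 6 [
  -- iteration 1/6 --
  FD 3.7: (0,0) -> (3.7,0) [heading=0, draw]
  FD 4.6: (3.7,0) -> (8.3,0) [heading=0, draw]
  FD 12.2: (8.3,0) -> (20.5,0) [heading=0, draw]
  RT 219: heading 0 -> 141
  -- iteration 2/6 --
  FD 3.7: (20.5,0) -> (17.625,2.328) [heading=141, draw]
  FD 4.6: (17.625,2.328) -> (14.05,5.223) [heading=141, draw]
  FD 12.2: (14.05,5.223) -> (4.569,12.901) [heading=141, draw]
  RT 219: heading 141 -> 282
  -- iteration 3/6 --
  FD 3.7: (4.569,12.901) -> (5.338,9.282) [heading=282, draw]
  FD 4.6: (5.338,9.282) -> (6.294,4.782) [heading=282, draw]
  FD 12.2: (6.294,4.782) -> (8.831,-7.151) [heading=282, draw]
  RT 219: heading 282 -> 63
  -- iteration 4/6 --
  FD 3.7: (8.831,-7.151) -> (10.51,-3.854) [heading=63, draw]
  FD 4.6: (10.51,-3.854) -> (12.599,0.244) [heading=63, draw]
  FD 12.2: (12.599,0.244) -> (18.138,11.115) [heading=63, draw]
  RT 219: heading 63 -> 204
  -- iteration 5/6 --
  FD 3.7: (18.138,11.115) -> (14.757,9.61) [heading=204, draw]
  FD 4.6: (14.757,9.61) -> (10.555,7.739) [heading=204, draw]
  FD 12.2: (10.555,7.739) -> (-0.59,2.777) [heading=204, draw]
  RT 219: heading 204 -> 345
  -- iteration 6/6 --
  FD 3.7: (-0.59,2.777) -> (2.984,1.819) [heading=345, draw]
  FD 4.6: (2.984,1.819) -> (7.427,0.628) [heading=345, draw]
  FD 12.2: (7.427,0.628) -> (19.211,-2.529) [heading=345, draw]
  RT 219: heading 345 -> 126
]
Final: pos=(19.211,-2.529), heading=126, 18 segment(s) drawn
Segments drawn: 18

Answer: 18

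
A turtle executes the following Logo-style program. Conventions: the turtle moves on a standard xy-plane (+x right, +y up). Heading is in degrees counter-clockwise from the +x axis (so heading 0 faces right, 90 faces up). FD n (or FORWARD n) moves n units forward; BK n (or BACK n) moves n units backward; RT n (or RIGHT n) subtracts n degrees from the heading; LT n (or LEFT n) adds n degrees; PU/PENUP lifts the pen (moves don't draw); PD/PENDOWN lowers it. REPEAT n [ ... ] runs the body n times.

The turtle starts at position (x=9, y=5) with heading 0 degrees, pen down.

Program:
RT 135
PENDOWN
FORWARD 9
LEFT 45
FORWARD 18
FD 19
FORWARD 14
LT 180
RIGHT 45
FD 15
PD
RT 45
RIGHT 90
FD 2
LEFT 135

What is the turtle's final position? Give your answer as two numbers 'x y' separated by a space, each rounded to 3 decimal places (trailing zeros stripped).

Answer: 13.243 -43.757

Derivation:
Executing turtle program step by step:
Start: pos=(9,5), heading=0, pen down
RT 135: heading 0 -> 225
PD: pen down
FD 9: (9,5) -> (2.636,-1.364) [heading=225, draw]
LT 45: heading 225 -> 270
FD 18: (2.636,-1.364) -> (2.636,-19.364) [heading=270, draw]
FD 19: (2.636,-19.364) -> (2.636,-38.364) [heading=270, draw]
FD 14: (2.636,-38.364) -> (2.636,-52.364) [heading=270, draw]
LT 180: heading 270 -> 90
RT 45: heading 90 -> 45
FD 15: (2.636,-52.364) -> (13.243,-41.757) [heading=45, draw]
PD: pen down
RT 45: heading 45 -> 0
RT 90: heading 0 -> 270
FD 2: (13.243,-41.757) -> (13.243,-43.757) [heading=270, draw]
LT 135: heading 270 -> 45
Final: pos=(13.243,-43.757), heading=45, 6 segment(s) drawn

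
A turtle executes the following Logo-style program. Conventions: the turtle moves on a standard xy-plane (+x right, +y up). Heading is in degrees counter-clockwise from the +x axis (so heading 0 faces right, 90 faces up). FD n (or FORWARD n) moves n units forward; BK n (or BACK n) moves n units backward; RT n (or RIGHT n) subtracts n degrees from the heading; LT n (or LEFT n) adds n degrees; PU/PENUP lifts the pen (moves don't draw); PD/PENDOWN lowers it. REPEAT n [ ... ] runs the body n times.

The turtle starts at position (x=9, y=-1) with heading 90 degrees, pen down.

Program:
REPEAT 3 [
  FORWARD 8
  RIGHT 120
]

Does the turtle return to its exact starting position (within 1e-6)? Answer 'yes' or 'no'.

Executing turtle program step by step:
Start: pos=(9,-1), heading=90, pen down
REPEAT 3 [
  -- iteration 1/3 --
  FD 8: (9,-1) -> (9,7) [heading=90, draw]
  RT 120: heading 90 -> 330
  -- iteration 2/3 --
  FD 8: (9,7) -> (15.928,3) [heading=330, draw]
  RT 120: heading 330 -> 210
  -- iteration 3/3 --
  FD 8: (15.928,3) -> (9,-1) [heading=210, draw]
  RT 120: heading 210 -> 90
]
Final: pos=(9,-1), heading=90, 3 segment(s) drawn

Start position: (9, -1)
Final position: (9, -1)
Distance = 0; < 1e-6 -> CLOSED

Answer: yes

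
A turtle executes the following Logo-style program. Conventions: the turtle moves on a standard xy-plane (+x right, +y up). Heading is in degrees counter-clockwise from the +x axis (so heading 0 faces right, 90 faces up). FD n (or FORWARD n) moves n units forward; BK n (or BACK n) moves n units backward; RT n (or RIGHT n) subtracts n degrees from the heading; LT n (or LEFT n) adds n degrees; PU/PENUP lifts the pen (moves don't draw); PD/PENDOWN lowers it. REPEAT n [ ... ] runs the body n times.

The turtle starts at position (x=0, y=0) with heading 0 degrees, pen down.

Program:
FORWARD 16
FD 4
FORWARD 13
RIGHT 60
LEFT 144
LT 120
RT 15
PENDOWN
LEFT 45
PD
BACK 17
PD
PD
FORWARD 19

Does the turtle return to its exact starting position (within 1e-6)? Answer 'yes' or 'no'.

Executing turtle program step by step:
Start: pos=(0,0), heading=0, pen down
FD 16: (0,0) -> (16,0) [heading=0, draw]
FD 4: (16,0) -> (20,0) [heading=0, draw]
FD 13: (20,0) -> (33,0) [heading=0, draw]
RT 60: heading 0 -> 300
LT 144: heading 300 -> 84
LT 120: heading 84 -> 204
RT 15: heading 204 -> 189
PD: pen down
LT 45: heading 189 -> 234
PD: pen down
BK 17: (33,0) -> (42.992,13.753) [heading=234, draw]
PD: pen down
PD: pen down
FD 19: (42.992,13.753) -> (31.824,-1.618) [heading=234, draw]
Final: pos=(31.824,-1.618), heading=234, 5 segment(s) drawn

Start position: (0, 0)
Final position: (31.824, -1.618)
Distance = 31.866; >= 1e-6 -> NOT closed

Answer: no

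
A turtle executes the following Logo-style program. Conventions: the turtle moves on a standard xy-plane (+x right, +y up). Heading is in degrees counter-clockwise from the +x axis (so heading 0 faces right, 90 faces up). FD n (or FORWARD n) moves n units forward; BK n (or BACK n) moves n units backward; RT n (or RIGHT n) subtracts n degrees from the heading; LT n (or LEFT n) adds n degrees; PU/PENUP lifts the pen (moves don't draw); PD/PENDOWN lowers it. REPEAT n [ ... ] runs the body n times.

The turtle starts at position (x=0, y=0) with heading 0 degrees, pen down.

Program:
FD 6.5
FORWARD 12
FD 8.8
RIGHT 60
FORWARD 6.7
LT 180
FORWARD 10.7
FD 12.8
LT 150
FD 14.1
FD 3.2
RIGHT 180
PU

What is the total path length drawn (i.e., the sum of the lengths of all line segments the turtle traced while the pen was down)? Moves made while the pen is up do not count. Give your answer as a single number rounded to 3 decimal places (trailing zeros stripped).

Answer: 74.8

Derivation:
Executing turtle program step by step:
Start: pos=(0,0), heading=0, pen down
FD 6.5: (0,0) -> (6.5,0) [heading=0, draw]
FD 12: (6.5,0) -> (18.5,0) [heading=0, draw]
FD 8.8: (18.5,0) -> (27.3,0) [heading=0, draw]
RT 60: heading 0 -> 300
FD 6.7: (27.3,0) -> (30.65,-5.802) [heading=300, draw]
LT 180: heading 300 -> 120
FD 10.7: (30.65,-5.802) -> (25.3,3.464) [heading=120, draw]
FD 12.8: (25.3,3.464) -> (18.9,14.549) [heading=120, draw]
LT 150: heading 120 -> 270
FD 14.1: (18.9,14.549) -> (18.9,0.449) [heading=270, draw]
FD 3.2: (18.9,0.449) -> (18.9,-2.751) [heading=270, draw]
RT 180: heading 270 -> 90
PU: pen up
Final: pos=(18.9,-2.751), heading=90, 8 segment(s) drawn

Segment lengths:
  seg 1: (0,0) -> (6.5,0), length = 6.5
  seg 2: (6.5,0) -> (18.5,0), length = 12
  seg 3: (18.5,0) -> (27.3,0), length = 8.8
  seg 4: (27.3,0) -> (30.65,-5.802), length = 6.7
  seg 5: (30.65,-5.802) -> (25.3,3.464), length = 10.7
  seg 6: (25.3,3.464) -> (18.9,14.549), length = 12.8
  seg 7: (18.9,14.549) -> (18.9,0.449), length = 14.1
  seg 8: (18.9,0.449) -> (18.9,-2.751), length = 3.2
Total = 74.8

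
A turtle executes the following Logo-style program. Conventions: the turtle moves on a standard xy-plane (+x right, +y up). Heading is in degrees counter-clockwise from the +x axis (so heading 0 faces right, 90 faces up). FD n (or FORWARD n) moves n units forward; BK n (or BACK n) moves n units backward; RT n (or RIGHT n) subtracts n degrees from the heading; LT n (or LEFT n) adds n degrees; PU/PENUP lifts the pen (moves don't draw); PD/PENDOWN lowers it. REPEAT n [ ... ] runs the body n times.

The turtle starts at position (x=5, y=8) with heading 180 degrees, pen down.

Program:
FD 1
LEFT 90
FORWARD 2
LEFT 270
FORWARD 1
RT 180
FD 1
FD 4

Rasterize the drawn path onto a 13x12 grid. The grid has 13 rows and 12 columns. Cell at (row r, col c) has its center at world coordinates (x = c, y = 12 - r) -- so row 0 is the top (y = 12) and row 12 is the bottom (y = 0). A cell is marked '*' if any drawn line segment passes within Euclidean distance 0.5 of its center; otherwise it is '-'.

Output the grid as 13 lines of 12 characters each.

Segment 0: (5,8) -> (4,8)
Segment 1: (4,8) -> (4,6)
Segment 2: (4,6) -> (3,6)
Segment 3: (3,6) -> (4,6)
Segment 4: (4,6) -> (8,6)

Answer: ------------
------------
------------
------------
----**------
----*-------
---******---
------------
------------
------------
------------
------------
------------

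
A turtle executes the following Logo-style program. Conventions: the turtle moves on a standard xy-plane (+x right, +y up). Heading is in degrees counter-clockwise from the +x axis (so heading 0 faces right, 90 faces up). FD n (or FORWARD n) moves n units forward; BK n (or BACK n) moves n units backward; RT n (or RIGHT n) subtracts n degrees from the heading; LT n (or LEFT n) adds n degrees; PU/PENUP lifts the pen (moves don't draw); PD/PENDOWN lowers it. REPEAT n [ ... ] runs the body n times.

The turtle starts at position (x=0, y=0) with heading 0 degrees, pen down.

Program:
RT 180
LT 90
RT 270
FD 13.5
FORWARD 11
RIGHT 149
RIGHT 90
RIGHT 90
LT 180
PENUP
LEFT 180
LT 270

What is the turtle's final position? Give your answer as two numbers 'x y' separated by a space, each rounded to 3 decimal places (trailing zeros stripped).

Executing turtle program step by step:
Start: pos=(0,0), heading=0, pen down
RT 180: heading 0 -> 180
LT 90: heading 180 -> 270
RT 270: heading 270 -> 0
FD 13.5: (0,0) -> (13.5,0) [heading=0, draw]
FD 11: (13.5,0) -> (24.5,0) [heading=0, draw]
RT 149: heading 0 -> 211
RT 90: heading 211 -> 121
RT 90: heading 121 -> 31
LT 180: heading 31 -> 211
PU: pen up
LT 180: heading 211 -> 31
LT 270: heading 31 -> 301
Final: pos=(24.5,0), heading=301, 2 segment(s) drawn

Answer: 24.5 0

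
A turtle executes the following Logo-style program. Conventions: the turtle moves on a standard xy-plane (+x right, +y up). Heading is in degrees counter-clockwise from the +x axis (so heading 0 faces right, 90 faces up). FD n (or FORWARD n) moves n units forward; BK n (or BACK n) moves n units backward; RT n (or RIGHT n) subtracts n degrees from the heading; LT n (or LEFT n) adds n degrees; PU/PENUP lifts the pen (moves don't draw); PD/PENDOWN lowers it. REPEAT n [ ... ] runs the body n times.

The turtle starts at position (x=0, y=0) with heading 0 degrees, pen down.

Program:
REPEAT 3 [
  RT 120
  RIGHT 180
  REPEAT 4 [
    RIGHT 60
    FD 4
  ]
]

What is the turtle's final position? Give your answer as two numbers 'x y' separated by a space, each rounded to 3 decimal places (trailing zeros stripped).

Executing turtle program step by step:
Start: pos=(0,0), heading=0, pen down
REPEAT 3 [
  -- iteration 1/3 --
  RT 120: heading 0 -> 240
  RT 180: heading 240 -> 60
  REPEAT 4 [
    -- iteration 1/4 --
    RT 60: heading 60 -> 0
    FD 4: (0,0) -> (4,0) [heading=0, draw]
    -- iteration 2/4 --
    RT 60: heading 0 -> 300
    FD 4: (4,0) -> (6,-3.464) [heading=300, draw]
    -- iteration 3/4 --
    RT 60: heading 300 -> 240
    FD 4: (6,-3.464) -> (4,-6.928) [heading=240, draw]
    -- iteration 4/4 --
    RT 60: heading 240 -> 180
    FD 4: (4,-6.928) -> (0,-6.928) [heading=180, draw]
  ]
  -- iteration 2/3 --
  RT 120: heading 180 -> 60
  RT 180: heading 60 -> 240
  REPEAT 4 [
    -- iteration 1/4 --
    RT 60: heading 240 -> 180
    FD 4: (0,-6.928) -> (-4,-6.928) [heading=180, draw]
    -- iteration 2/4 --
    RT 60: heading 180 -> 120
    FD 4: (-4,-6.928) -> (-6,-3.464) [heading=120, draw]
    -- iteration 3/4 --
    RT 60: heading 120 -> 60
    FD 4: (-6,-3.464) -> (-4,0) [heading=60, draw]
    -- iteration 4/4 --
    RT 60: heading 60 -> 0
    FD 4: (-4,0) -> (0,0) [heading=0, draw]
  ]
  -- iteration 3/3 --
  RT 120: heading 0 -> 240
  RT 180: heading 240 -> 60
  REPEAT 4 [
    -- iteration 1/4 --
    RT 60: heading 60 -> 0
    FD 4: (0,0) -> (4,0) [heading=0, draw]
    -- iteration 2/4 --
    RT 60: heading 0 -> 300
    FD 4: (4,0) -> (6,-3.464) [heading=300, draw]
    -- iteration 3/4 --
    RT 60: heading 300 -> 240
    FD 4: (6,-3.464) -> (4,-6.928) [heading=240, draw]
    -- iteration 4/4 --
    RT 60: heading 240 -> 180
    FD 4: (4,-6.928) -> (0,-6.928) [heading=180, draw]
  ]
]
Final: pos=(0,-6.928), heading=180, 12 segment(s) drawn

Answer: 0 -6.928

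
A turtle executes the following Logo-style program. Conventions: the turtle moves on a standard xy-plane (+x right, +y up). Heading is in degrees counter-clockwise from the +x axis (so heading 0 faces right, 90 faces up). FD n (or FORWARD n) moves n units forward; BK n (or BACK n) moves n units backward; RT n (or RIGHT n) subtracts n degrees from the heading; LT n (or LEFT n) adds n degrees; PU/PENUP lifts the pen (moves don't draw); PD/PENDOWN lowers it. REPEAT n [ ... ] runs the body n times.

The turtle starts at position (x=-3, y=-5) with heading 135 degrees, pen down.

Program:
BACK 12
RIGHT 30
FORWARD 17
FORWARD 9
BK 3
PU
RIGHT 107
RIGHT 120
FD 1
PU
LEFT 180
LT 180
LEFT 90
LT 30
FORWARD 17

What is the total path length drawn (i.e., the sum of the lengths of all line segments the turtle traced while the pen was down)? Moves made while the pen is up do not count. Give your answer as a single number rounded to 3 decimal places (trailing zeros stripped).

Executing turtle program step by step:
Start: pos=(-3,-5), heading=135, pen down
BK 12: (-3,-5) -> (5.485,-13.485) [heading=135, draw]
RT 30: heading 135 -> 105
FD 17: (5.485,-13.485) -> (1.085,2.935) [heading=105, draw]
FD 9: (1.085,2.935) -> (-1.244,11.629) [heading=105, draw]
BK 3: (-1.244,11.629) -> (-0.468,8.731) [heading=105, draw]
PU: pen up
RT 107: heading 105 -> 358
RT 120: heading 358 -> 238
FD 1: (-0.468,8.731) -> (-0.997,7.883) [heading=238, move]
PU: pen up
LT 180: heading 238 -> 58
LT 180: heading 58 -> 238
LT 90: heading 238 -> 328
LT 30: heading 328 -> 358
FD 17: (-0.997,7.883) -> (15.992,7.29) [heading=358, move]
Final: pos=(15.992,7.29), heading=358, 4 segment(s) drawn

Segment lengths:
  seg 1: (-3,-5) -> (5.485,-13.485), length = 12
  seg 2: (5.485,-13.485) -> (1.085,2.935), length = 17
  seg 3: (1.085,2.935) -> (-1.244,11.629), length = 9
  seg 4: (-1.244,11.629) -> (-0.468,8.731), length = 3
Total = 41

Answer: 41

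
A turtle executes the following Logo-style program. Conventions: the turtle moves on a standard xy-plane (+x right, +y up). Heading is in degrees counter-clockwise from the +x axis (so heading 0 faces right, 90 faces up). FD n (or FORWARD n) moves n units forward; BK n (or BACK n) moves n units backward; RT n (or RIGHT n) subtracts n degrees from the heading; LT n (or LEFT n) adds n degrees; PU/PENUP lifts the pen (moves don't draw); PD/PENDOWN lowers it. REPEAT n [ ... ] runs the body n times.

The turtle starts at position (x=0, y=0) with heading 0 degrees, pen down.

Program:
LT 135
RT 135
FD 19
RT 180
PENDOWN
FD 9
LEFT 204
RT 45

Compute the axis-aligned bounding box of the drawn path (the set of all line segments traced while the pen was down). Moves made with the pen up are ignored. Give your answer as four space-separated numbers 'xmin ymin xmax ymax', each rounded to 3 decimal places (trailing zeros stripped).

Executing turtle program step by step:
Start: pos=(0,0), heading=0, pen down
LT 135: heading 0 -> 135
RT 135: heading 135 -> 0
FD 19: (0,0) -> (19,0) [heading=0, draw]
RT 180: heading 0 -> 180
PD: pen down
FD 9: (19,0) -> (10,0) [heading=180, draw]
LT 204: heading 180 -> 24
RT 45: heading 24 -> 339
Final: pos=(10,0), heading=339, 2 segment(s) drawn

Segment endpoints: x in {0, 10, 19}, y in {0, 0}
xmin=0, ymin=0, xmax=19, ymax=0

Answer: 0 0 19 0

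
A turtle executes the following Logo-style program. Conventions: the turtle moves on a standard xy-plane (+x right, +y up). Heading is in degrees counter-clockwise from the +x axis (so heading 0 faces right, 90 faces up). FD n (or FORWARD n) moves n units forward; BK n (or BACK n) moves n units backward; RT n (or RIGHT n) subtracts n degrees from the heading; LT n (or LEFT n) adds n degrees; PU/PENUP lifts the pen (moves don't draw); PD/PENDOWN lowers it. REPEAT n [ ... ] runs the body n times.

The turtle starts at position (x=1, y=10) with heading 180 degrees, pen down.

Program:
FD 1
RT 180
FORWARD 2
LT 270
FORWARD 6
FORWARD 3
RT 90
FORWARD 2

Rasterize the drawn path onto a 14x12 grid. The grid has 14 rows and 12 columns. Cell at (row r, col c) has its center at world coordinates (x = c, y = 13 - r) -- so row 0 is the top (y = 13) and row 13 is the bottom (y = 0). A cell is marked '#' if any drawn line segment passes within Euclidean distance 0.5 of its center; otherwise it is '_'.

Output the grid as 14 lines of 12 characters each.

Answer: ____________
____________
____________
###_________
__#_________
__#_________
__#_________
__#_________
__#_________
__#_________
__#_________
__#_________
###_________
____________

Derivation:
Segment 0: (1,10) -> (0,10)
Segment 1: (0,10) -> (2,10)
Segment 2: (2,10) -> (2,4)
Segment 3: (2,4) -> (2,1)
Segment 4: (2,1) -> (-0,1)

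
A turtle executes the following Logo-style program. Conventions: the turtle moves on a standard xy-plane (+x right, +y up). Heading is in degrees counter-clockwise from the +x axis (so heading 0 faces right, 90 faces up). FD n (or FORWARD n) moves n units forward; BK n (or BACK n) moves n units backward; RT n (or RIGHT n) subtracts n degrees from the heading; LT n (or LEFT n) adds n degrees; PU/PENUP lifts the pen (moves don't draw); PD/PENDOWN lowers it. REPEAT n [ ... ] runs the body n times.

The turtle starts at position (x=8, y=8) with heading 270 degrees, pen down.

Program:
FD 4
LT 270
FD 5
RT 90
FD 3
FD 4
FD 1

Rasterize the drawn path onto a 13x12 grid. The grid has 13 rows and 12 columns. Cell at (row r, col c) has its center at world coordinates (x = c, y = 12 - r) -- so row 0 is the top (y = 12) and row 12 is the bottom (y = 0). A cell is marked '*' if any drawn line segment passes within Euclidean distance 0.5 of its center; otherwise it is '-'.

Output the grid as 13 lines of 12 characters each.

Answer: ---*--------
---*--------
---*--------
---*--------
---*----*---
---*----*---
---*----*---
---*----*---
---******---
------------
------------
------------
------------

Derivation:
Segment 0: (8,8) -> (8,4)
Segment 1: (8,4) -> (3,4)
Segment 2: (3,4) -> (3,7)
Segment 3: (3,7) -> (3,11)
Segment 4: (3,11) -> (3,12)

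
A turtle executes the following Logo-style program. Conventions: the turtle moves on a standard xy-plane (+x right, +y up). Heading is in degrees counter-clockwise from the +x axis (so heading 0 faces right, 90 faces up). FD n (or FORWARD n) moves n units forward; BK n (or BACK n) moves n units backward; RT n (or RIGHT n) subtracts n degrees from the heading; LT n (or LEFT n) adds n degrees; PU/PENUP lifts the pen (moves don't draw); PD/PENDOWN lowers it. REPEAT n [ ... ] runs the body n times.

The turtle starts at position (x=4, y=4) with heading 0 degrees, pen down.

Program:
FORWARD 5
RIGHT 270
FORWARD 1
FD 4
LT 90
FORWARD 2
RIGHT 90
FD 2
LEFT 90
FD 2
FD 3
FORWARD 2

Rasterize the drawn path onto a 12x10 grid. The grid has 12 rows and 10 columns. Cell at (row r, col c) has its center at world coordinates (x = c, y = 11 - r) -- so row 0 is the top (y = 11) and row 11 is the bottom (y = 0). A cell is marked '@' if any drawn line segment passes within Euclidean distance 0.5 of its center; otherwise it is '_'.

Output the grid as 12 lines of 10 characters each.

Answer: @@@@@@@@__
_______@__
_______@@@
_________@
_________@
_________@
_________@
____@@@@@@
__________
__________
__________
__________

Derivation:
Segment 0: (4,4) -> (9,4)
Segment 1: (9,4) -> (9,5)
Segment 2: (9,5) -> (9,9)
Segment 3: (9,9) -> (7,9)
Segment 4: (7,9) -> (7,11)
Segment 5: (7,11) -> (5,11)
Segment 6: (5,11) -> (2,11)
Segment 7: (2,11) -> (0,11)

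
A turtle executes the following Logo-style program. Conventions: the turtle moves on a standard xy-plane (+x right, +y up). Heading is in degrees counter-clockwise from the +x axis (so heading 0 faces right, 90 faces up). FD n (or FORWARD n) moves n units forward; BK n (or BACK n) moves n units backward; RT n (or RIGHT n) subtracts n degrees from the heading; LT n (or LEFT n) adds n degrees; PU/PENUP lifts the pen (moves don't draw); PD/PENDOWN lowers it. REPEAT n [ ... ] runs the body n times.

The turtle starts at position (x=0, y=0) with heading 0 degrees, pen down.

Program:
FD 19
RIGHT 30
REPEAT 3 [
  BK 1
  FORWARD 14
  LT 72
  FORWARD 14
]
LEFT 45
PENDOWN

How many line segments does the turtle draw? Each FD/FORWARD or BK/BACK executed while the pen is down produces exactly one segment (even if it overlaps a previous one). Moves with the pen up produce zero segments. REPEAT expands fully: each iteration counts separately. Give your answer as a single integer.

Executing turtle program step by step:
Start: pos=(0,0), heading=0, pen down
FD 19: (0,0) -> (19,0) [heading=0, draw]
RT 30: heading 0 -> 330
REPEAT 3 [
  -- iteration 1/3 --
  BK 1: (19,0) -> (18.134,0.5) [heading=330, draw]
  FD 14: (18.134,0.5) -> (30.258,-6.5) [heading=330, draw]
  LT 72: heading 330 -> 42
  FD 14: (30.258,-6.5) -> (40.662,2.868) [heading=42, draw]
  -- iteration 2/3 --
  BK 1: (40.662,2.868) -> (39.919,2.199) [heading=42, draw]
  FD 14: (39.919,2.199) -> (50.323,11.567) [heading=42, draw]
  LT 72: heading 42 -> 114
  FD 14: (50.323,11.567) -> (44.629,24.356) [heading=114, draw]
  -- iteration 3/3 --
  BK 1: (44.629,24.356) -> (45.036,23.443) [heading=114, draw]
  FD 14: (45.036,23.443) -> (39.341,36.232) [heading=114, draw]
  LT 72: heading 114 -> 186
  FD 14: (39.341,36.232) -> (25.418,34.769) [heading=186, draw]
]
LT 45: heading 186 -> 231
PD: pen down
Final: pos=(25.418,34.769), heading=231, 10 segment(s) drawn
Segments drawn: 10

Answer: 10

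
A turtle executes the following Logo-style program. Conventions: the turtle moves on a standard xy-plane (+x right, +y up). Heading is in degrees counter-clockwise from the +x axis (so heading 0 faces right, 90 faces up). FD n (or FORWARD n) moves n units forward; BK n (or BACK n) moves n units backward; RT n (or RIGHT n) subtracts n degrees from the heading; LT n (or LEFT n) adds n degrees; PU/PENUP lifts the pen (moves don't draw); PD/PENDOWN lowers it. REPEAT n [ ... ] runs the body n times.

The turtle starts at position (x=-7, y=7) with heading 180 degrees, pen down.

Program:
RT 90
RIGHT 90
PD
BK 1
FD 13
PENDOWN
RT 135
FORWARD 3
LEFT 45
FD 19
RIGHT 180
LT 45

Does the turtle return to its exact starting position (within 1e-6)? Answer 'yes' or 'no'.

Executing turtle program step by step:
Start: pos=(-7,7), heading=180, pen down
RT 90: heading 180 -> 90
RT 90: heading 90 -> 0
PD: pen down
BK 1: (-7,7) -> (-8,7) [heading=0, draw]
FD 13: (-8,7) -> (5,7) [heading=0, draw]
PD: pen down
RT 135: heading 0 -> 225
FD 3: (5,7) -> (2.879,4.879) [heading=225, draw]
LT 45: heading 225 -> 270
FD 19: (2.879,4.879) -> (2.879,-14.121) [heading=270, draw]
RT 180: heading 270 -> 90
LT 45: heading 90 -> 135
Final: pos=(2.879,-14.121), heading=135, 4 segment(s) drawn

Start position: (-7, 7)
Final position: (2.879, -14.121)
Distance = 23.317; >= 1e-6 -> NOT closed

Answer: no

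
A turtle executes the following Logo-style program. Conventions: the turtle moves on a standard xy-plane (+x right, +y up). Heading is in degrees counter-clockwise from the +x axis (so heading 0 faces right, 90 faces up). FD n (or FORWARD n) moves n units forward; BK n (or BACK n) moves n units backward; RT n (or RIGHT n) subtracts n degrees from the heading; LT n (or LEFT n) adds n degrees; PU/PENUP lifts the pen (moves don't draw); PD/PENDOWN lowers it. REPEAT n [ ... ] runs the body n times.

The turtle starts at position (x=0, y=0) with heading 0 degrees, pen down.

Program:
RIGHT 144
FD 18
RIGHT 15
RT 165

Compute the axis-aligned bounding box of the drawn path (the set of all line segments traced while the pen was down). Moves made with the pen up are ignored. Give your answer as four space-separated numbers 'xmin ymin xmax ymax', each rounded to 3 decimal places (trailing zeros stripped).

Answer: -14.562 -10.58 0 0

Derivation:
Executing turtle program step by step:
Start: pos=(0,0), heading=0, pen down
RT 144: heading 0 -> 216
FD 18: (0,0) -> (-14.562,-10.58) [heading=216, draw]
RT 15: heading 216 -> 201
RT 165: heading 201 -> 36
Final: pos=(-14.562,-10.58), heading=36, 1 segment(s) drawn

Segment endpoints: x in {-14.562, 0}, y in {-10.58, 0}
xmin=-14.562, ymin=-10.58, xmax=0, ymax=0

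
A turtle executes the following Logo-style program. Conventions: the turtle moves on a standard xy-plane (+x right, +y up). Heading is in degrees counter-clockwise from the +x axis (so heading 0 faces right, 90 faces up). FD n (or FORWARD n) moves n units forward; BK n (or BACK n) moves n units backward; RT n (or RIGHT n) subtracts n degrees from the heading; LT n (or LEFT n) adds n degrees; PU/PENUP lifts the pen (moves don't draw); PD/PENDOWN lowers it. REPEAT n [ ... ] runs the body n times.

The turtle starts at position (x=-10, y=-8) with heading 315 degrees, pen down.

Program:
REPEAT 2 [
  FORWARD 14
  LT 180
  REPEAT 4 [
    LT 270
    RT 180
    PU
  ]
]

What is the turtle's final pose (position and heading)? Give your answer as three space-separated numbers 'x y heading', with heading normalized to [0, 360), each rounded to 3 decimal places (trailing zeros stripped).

Executing turtle program step by step:
Start: pos=(-10,-8), heading=315, pen down
REPEAT 2 [
  -- iteration 1/2 --
  FD 14: (-10,-8) -> (-0.101,-17.899) [heading=315, draw]
  LT 180: heading 315 -> 135
  REPEAT 4 [
    -- iteration 1/4 --
    LT 270: heading 135 -> 45
    RT 180: heading 45 -> 225
    PU: pen up
    -- iteration 2/4 --
    LT 270: heading 225 -> 135
    RT 180: heading 135 -> 315
    PU: pen up
    -- iteration 3/4 --
    LT 270: heading 315 -> 225
    RT 180: heading 225 -> 45
    PU: pen up
    -- iteration 4/4 --
    LT 270: heading 45 -> 315
    RT 180: heading 315 -> 135
    PU: pen up
  ]
  -- iteration 2/2 --
  FD 14: (-0.101,-17.899) -> (-10,-8) [heading=135, move]
  LT 180: heading 135 -> 315
  REPEAT 4 [
    -- iteration 1/4 --
    LT 270: heading 315 -> 225
    RT 180: heading 225 -> 45
    PU: pen up
    -- iteration 2/4 --
    LT 270: heading 45 -> 315
    RT 180: heading 315 -> 135
    PU: pen up
    -- iteration 3/4 --
    LT 270: heading 135 -> 45
    RT 180: heading 45 -> 225
    PU: pen up
    -- iteration 4/4 --
    LT 270: heading 225 -> 135
    RT 180: heading 135 -> 315
    PU: pen up
  ]
]
Final: pos=(-10,-8), heading=315, 1 segment(s) drawn

Answer: -10 -8 315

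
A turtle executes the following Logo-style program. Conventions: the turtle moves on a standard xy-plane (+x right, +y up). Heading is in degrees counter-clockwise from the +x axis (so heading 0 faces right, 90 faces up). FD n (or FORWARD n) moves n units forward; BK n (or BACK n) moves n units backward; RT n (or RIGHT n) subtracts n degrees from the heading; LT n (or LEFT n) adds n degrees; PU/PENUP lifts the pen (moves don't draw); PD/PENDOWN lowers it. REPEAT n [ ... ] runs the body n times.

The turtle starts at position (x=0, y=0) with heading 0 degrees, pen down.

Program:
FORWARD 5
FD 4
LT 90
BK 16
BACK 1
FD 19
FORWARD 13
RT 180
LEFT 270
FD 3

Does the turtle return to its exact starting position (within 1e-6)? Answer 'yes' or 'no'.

Executing turtle program step by step:
Start: pos=(0,0), heading=0, pen down
FD 5: (0,0) -> (5,0) [heading=0, draw]
FD 4: (5,0) -> (9,0) [heading=0, draw]
LT 90: heading 0 -> 90
BK 16: (9,0) -> (9,-16) [heading=90, draw]
BK 1: (9,-16) -> (9,-17) [heading=90, draw]
FD 19: (9,-17) -> (9,2) [heading=90, draw]
FD 13: (9,2) -> (9,15) [heading=90, draw]
RT 180: heading 90 -> 270
LT 270: heading 270 -> 180
FD 3: (9,15) -> (6,15) [heading=180, draw]
Final: pos=(6,15), heading=180, 7 segment(s) drawn

Start position: (0, 0)
Final position: (6, 15)
Distance = 16.155; >= 1e-6 -> NOT closed

Answer: no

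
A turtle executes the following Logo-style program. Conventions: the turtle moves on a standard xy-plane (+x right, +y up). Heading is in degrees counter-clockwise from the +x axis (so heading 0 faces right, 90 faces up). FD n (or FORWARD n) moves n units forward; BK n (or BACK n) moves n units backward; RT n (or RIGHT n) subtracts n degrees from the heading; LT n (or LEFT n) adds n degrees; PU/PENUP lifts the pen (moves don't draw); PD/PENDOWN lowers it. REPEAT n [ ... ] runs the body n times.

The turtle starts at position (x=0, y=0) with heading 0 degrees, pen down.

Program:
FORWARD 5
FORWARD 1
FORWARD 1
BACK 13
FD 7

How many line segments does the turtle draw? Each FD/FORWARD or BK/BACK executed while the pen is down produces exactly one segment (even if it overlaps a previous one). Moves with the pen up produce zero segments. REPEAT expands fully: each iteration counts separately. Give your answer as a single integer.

Executing turtle program step by step:
Start: pos=(0,0), heading=0, pen down
FD 5: (0,0) -> (5,0) [heading=0, draw]
FD 1: (5,0) -> (6,0) [heading=0, draw]
FD 1: (6,0) -> (7,0) [heading=0, draw]
BK 13: (7,0) -> (-6,0) [heading=0, draw]
FD 7: (-6,0) -> (1,0) [heading=0, draw]
Final: pos=(1,0), heading=0, 5 segment(s) drawn
Segments drawn: 5

Answer: 5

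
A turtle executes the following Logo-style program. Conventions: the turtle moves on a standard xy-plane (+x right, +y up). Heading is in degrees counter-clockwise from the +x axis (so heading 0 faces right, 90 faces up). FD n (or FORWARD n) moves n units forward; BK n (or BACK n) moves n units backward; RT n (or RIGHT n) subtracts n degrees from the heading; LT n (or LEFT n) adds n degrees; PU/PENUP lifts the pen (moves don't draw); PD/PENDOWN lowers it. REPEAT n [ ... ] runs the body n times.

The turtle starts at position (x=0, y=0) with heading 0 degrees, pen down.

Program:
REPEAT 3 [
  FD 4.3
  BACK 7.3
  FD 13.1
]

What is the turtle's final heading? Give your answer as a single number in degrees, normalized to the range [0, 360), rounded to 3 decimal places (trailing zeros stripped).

Executing turtle program step by step:
Start: pos=(0,0), heading=0, pen down
REPEAT 3 [
  -- iteration 1/3 --
  FD 4.3: (0,0) -> (4.3,0) [heading=0, draw]
  BK 7.3: (4.3,0) -> (-3,0) [heading=0, draw]
  FD 13.1: (-3,0) -> (10.1,0) [heading=0, draw]
  -- iteration 2/3 --
  FD 4.3: (10.1,0) -> (14.4,0) [heading=0, draw]
  BK 7.3: (14.4,0) -> (7.1,0) [heading=0, draw]
  FD 13.1: (7.1,0) -> (20.2,0) [heading=0, draw]
  -- iteration 3/3 --
  FD 4.3: (20.2,0) -> (24.5,0) [heading=0, draw]
  BK 7.3: (24.5,0) -> (17.2,0) [heading=0, draw]
  FD 13.1: (17.2,0) -> (30.3,0) [heading=0, draw]
]
Final: pos=(30.3,0), heading=0, 9 segment(s) drawn

Answer: 0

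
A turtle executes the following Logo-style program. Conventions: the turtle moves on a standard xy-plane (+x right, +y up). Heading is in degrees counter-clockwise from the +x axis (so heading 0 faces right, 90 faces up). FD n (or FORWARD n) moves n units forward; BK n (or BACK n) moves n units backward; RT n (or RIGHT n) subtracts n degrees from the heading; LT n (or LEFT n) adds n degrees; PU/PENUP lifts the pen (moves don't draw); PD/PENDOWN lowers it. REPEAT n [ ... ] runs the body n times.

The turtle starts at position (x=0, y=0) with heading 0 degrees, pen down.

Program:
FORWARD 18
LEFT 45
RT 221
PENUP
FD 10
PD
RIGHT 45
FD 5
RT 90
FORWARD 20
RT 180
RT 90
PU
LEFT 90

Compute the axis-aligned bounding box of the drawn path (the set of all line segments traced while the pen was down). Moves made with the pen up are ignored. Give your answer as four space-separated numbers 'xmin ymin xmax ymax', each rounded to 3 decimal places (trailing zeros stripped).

Answer: 0 -0.698 18 17.677

Derivation:
Executing turtle program step by step:
Start: pos=(0,0), heading=0, pen down
FD 18: (0,0) -> (18,0) [heading=0, draw]
LT 45: heading 0 -> 45
RT 221: heading 45 -> 184
PU: pen up
FD 10: (18,0) -> (8.024,-0.698) [heading=184, move]
PD: pen down
RT 45: heading 184 -> 139
FD 5: (8.024,-0.698) -> (4.251,2.583) [heading=139, draw]
RT 90: heading 139 -> 49
FD 20: (4.251,2.583) -> (17.372,17.677) [heading=49, draw]
RT 180: heading 49 -> 229
RT 90: heading 229 -> 139
PU: pen up
LT 90: heading 139 -> 229
Final: pos=(17.372,17.677), heading=229, 3 segment(s) drawn

Segment endpoints: x in {0, 4.251, 8.024, 17.372, 18}, y in {-0.698, 0, 2.583, 17.677}
xmin=0, ymin=-0.698, xmax=18, ymax=17.677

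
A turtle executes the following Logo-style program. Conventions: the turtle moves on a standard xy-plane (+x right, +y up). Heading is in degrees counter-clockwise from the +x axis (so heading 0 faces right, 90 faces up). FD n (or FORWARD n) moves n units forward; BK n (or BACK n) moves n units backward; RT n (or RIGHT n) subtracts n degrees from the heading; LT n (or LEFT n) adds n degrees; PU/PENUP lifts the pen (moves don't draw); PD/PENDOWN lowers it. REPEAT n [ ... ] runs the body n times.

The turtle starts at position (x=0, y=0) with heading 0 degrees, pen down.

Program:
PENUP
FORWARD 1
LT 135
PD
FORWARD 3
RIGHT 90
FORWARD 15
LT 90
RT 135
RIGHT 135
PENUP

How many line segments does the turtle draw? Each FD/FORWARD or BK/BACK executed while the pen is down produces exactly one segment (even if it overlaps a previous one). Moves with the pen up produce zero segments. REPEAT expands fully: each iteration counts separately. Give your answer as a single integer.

Executing turtle program step by step:
Start: pos=(0,0), heading=0, pen down
PU: pen up
FD 1: (0,0) -> (1,0) [heading=0, move]
LT 135: heading 0 -> 135
PD: pen down
FD 3: (1,0) -> (-1.121,2.121) [heading=135, draw]
RT 90: heading 135 -> 45
FD 15: (-1.121,2.121) -> (9.485,12.728) [heading=45, draw]
LT 90: heading 45 -> 135
RT 135: heading 135 -> 0
RT 135: heading 0 -> 225
PU: pen up
Final: pos=(9.485,12.728), heading=225, 2 segment(s) drawn
Segments drawn: 2

Answer: 2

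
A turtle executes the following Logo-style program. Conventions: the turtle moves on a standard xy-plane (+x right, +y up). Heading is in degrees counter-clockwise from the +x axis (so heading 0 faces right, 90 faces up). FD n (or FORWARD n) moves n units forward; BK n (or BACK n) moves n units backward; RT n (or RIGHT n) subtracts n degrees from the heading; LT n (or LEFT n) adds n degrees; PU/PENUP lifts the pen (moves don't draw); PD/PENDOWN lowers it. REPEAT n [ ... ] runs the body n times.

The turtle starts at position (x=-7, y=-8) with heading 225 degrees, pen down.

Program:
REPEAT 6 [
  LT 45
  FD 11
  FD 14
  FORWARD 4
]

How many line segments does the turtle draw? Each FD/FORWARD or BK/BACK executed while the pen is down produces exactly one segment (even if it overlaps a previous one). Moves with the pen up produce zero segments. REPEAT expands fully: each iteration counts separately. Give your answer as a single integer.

Executing turtle program step by step:
Start: pos=(-7,-8), heading=225, pen down
REPEAT 6 [
  -- iteration 1/6 --
  LT 45: heading 225 -> 270
  FD 11: (-7,-8) -> (-7,-19) [heading=270, draw]
  FD 14: (-7,-19) -> (-7,-33) [heading=270, draw]
  FD 4: (-7,-33) -> (-7,-37) [heading=270, draw]
  -- iteration 2/6 --
  LT 45: heading 270 -> 315
  FD 11: (-7,-37) -> (0.778,-44.778) [heading=315, draw]
  FD 14: (0.778,-44.778) -> (10.678,-54.678) [heading=315, draw]
  FD 4: (10.678,-54.678) -> (13.506,-57.506) [heading=315, draw]
  -- iteration 3/6 --
  LT 45: heading 315 -> 0
  FD 11: (13.506,-57.506) -> (24.506,-57.506) [heading=0, draw]
  FD 14: (24.506,-57.506) -> (38.506,-57.506) [heading=0, draw]
  FD 4: (38.506,-57.506) -> (42.506,-57.506) [heading=0, draw]
  -- iteration 4/6 --
  LT 45: heading 0 -> 45
  FD 11: (42.506,-57.506) -> (50.284,-49.728) [heading=45, draw]
  FD 14: (50.284,-49.728) -> (60.184,-39.828) [heading=45, draw]
  FD 4: (60.184,-39.828) -> (63.012,-37) [heading=45, draw]
  -- iteration 5/6 --
  LT 45: heading 45 -> 90
  FD 11: (63.012,-37) -> (63.012,-26) [heading=90, draw]
  FD 14: (63.012,-26) -> (63.012,-12) [heading=90, draw]
  FD 4: (63.012,-12) -> (63.012,-8) [heading=90, draw]
  -- iteration 6/6 --
  LT 45: heading 90 -> 135
  FD 11: (63.012,-8) -> (55.234,-0.222) [heading=135, draw]
  FD 14: (55.234,-0.222) -> (45.335,9.678) [heading=135, draw]
  FD 4: (45.335,9.678) -> (42.506,12.506) [heading=135, draw]
]
Final: pos=(42.506,12.506), heading=135, 18 segment(s) drawn
Segments drawn: 18

Answer: 18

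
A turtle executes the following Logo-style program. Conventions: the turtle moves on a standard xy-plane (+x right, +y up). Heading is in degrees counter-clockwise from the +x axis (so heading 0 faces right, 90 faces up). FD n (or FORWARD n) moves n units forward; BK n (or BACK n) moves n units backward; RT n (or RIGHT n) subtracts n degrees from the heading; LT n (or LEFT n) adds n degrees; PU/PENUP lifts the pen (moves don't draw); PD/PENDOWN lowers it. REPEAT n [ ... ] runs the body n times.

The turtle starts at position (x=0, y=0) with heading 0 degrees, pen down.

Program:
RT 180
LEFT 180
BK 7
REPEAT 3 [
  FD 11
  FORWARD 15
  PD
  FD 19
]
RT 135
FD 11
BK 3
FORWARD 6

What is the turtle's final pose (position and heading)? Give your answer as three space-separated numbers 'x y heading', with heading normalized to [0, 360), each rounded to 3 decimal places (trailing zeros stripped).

Answer: 118.101 -9.899 225

Derivation:
Executing turtle program step by step:
Start: pos=(0,0), heading=0, pen down
RT 180: heading 0 -> 180
LT 180: heading 180 -> 0
BK 7: (0,0) -> (-7,0) [heading=0, draw]
REPEAT 3 [
  -- iteration 1/3 --
  FD 11: (-7,0) -> (4,0) [heading=0, draw]
  FD 15: (4,0) -> (19,0) [heading=0, draw]
  PD: pen down
  FD 19: (19,0) -> (38,0) [heading=0, draw]
  -- iteration 2/3 --
  FD 11: (38,0) -> (49,0) [heading=0, draw]
  FD 15: (49,0) -> (64,0) [heading=0, draw]
  PD: pen down
  FD 19: (64,0) -> (83,0) [heading=0, draw]
  -- iteration 3/3 --
  FD 11: (83,0) -> (94,0) [heading=0, draw]
  FD 15: (94,0) -> (109,0) [heading=0, draw]
  PD: pen down
  FD 19: (109,0) -> (128,0) [heading=0, draw]
]
RT 135: heading 0 -> 225
FD 11: (128,0) -> (120.222,-7.778) [heading=225, draw]
BK 3: (120.222,-7.778) -> (122.343,-5.657) [heading=225, draw]
FD 6: (122.343,-5.657) -> (118.101,-9.899) [heading=225, draw]
Final: pos=(118.101,-9.899), heading=225, 13 segment(s) drawn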